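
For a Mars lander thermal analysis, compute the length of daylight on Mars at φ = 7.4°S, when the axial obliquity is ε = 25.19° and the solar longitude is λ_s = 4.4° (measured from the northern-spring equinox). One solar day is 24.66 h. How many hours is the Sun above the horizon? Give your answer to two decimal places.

12.30 h

Solar declination: sin δ = sin ε · sin λ_s = sin 25.19° × sin 4.4° = 0.03265, so δ = +1.871°.
cos H₀ = −tan φ · tan δ = −tan(-7.4°) × tan(+1.871°) = 0.0042, so H₀ = 1.5666 rad = 89.76°.
Daylight = 2H₀/(2π) × 24.66 h = (1.5666/π) × 24.66 = 12.30 h.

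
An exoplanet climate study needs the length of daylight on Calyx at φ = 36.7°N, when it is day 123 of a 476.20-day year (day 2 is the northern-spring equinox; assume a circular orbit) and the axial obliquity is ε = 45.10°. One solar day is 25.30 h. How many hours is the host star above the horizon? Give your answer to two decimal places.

19.45 h

Solar longitude: λ_s = 360° × (123 − 2)/476.20 = 91.474°.
sin δ = sin 45.10° × sin 91.474° = 0.70811, so δ = +45.081°.
cos H₀ = −tan φ · tan δ = −tan(+36.7°) × tan(+45.081°) = -0.7475, so H₀ = 2.4151 rad = 138.37°.
Daylight = 2H₀/(2π) × 25.30 h = (2.4151/π) × 25.30 = 19.45 h.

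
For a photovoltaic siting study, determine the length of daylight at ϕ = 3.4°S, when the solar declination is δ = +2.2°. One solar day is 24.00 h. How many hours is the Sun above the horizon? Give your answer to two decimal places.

11.98 h

cos h₀ = −tan ϕ · tan δ = −tan(-3.4°) × tan(+2.200°) = 0.0023, so h₀ = 1.5685 rad = 89.87°.
Daylight = 2h₀/(2π) × 24.00 h = (1.5685/π) × 24.00 = 11.98 h.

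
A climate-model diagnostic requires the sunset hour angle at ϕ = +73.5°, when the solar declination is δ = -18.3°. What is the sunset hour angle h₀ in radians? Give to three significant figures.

h₀ = 0.00 rad

cos h₀ = −tan ϕ · tan δ = 1.1165 ≥ 1, so the Sun never rises (polar night) and h₀ = 0.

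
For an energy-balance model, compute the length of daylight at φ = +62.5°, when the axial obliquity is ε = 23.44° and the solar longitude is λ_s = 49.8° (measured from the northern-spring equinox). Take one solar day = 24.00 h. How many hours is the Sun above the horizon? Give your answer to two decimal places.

17.04 h

Solar declination: sin δ = sin ε · sin λ_s = sin 23.44° × sin 49.8° = 0.30383, so δ = +17.688°.
cos H₀ = −tan φ · tan δ = −tan(+62.5°) × tan(+17.688°) = -0.6126, so H₀ = 2.2302 rad = 127.78°.
Daylight = 2H₀/(2π) × 24.00 h = (2.2302/π) × 24.00 = 17.04 h.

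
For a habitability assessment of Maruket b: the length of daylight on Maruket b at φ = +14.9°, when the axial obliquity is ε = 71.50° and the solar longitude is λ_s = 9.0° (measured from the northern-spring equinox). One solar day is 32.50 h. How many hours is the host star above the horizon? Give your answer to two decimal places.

16.66 h

Solar declination: sin δ = sin ε · sin λ_s = sin 71.50° × sin 9.0° = 0.14835, so δ = +8.531°.
cos H₀ = −tan φ · tan δ = −tan(+14.9°) × tan(+8.531°) = -0.0399, so H₀ = 1.6107 rad = 92.29°.
Daylight = 2H₀/(2π) × 32.50 h = (1.6107/π) × 32.50 = 16.66 h.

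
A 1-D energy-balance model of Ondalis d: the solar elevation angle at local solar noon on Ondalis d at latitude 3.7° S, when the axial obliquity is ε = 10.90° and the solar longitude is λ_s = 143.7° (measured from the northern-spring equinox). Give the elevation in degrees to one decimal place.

79.9°

Solar declination: sin δ = sin ε · sin λ_s = sin 10.90° × sin 143.7° = 0.11195, so δ = +6.428°.
At local noon the hour angle is zero, so the zenith angle equals |φ − δ| = |-3.7° − (+6.428°)| = 10.128°.
Elevation = 90° − 10.128° = 79.9°.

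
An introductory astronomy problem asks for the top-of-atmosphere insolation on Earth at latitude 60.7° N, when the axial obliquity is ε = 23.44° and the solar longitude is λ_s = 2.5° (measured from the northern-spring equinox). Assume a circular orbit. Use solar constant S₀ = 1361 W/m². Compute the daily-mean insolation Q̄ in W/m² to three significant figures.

Q̄ ≈ 222 W/m²

Solar declination: sin δ = sin ε · sin λ_s = sin 23.44° × sin 2.5° = 0.01735, so δ = +0.994°.
cos H₀ = −tan(+60.7°) tan(+0.994°) = -0.0309, H₀ = 1.6017 rad.
Bracket: H₀ sin φ sin δ + cos φ cos δ sin H₀ = 1.6017×0.87207×0.01735 + 0.48938×0.99985×0.99952 = 0.024234 + 0.489072 = 0.513306.
Q̄ = (S₀/π) × [bracket] = (1361/π) × 0.513306 = 222.4 W/m².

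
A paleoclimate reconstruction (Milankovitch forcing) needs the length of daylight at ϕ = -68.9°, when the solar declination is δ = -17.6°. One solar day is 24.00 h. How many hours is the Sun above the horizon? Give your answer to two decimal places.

19.37 h

cos h₀ = −tan ϕ · tan δ = −tan(-68.9°) × tan(-17.600°) = -0.8221, so h₀ = 2.5359 rad = 145.29°.
Daylight = 2h₀/(2π) × 24.00 h = (2.5359/π) × 24.00 = 19.37 h.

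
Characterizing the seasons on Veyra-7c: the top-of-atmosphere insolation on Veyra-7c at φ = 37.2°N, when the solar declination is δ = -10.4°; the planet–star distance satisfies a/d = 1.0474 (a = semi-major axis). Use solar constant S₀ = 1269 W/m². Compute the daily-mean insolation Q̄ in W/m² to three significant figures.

cos H₀ = −tan(+37.2°) tan(-10.400°) = 0.1393, H₀ = 1.4310 rad.
Bracket: H₀ sin φ sin δ + cos φ cos δ sin H₀ = 1.4310×0.60460×-0.18052 + 0.79653×0.98357×0.99025 = -0.156183 + 0.775804 = 0.619621.
Inverse-square distance factor (a/d)² = 1.0474² = 1.097047.
Q̄ = (S₀/π) × 1.097047 × [bracket] = (1269/π) × 1.097047 × 0.619621 = 274.6 W/m².

Q̄ ≈ 275 W/m²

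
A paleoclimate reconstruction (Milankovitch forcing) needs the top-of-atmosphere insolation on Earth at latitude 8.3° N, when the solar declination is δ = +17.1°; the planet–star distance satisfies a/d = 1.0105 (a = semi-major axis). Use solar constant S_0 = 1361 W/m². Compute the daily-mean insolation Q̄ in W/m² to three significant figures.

cos h₀ = −tan(+8.3°) tan(+17.100°) = -0.0449, h₀ = 1.6157 rad.
Bracket: h₀ sin ϕ sin δ + cos ϕ cos δ sin h₀ = 1.6157×0.14436×0.29404 + 0.98953×0.95579×0.99899 = 0.068583 + 0.944828 = 1.013411.
Inverse-square distance factor (a/d)² = 1.0105² = 1.021110.
Q̄ = (S_0/π) × 1.021110 × [bracket] = (1361/π) × 1.021110 × 1.013411 = 448.3 W/m².

Q̄ ≈ 448 W/m²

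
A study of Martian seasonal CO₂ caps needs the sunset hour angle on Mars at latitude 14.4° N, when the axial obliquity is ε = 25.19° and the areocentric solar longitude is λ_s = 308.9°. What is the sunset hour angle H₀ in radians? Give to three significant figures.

H₀ = 1.48 rad

sin δ = sin 25.19° × sin 308.9° = -0.33124, so δ = -19.344°.
cos H₀ = −tan φ · tan δ = −tan(+14.4°) × tan(-19.344°) = 0.0901, so H₀ = 1.4805 rad = 84.83°.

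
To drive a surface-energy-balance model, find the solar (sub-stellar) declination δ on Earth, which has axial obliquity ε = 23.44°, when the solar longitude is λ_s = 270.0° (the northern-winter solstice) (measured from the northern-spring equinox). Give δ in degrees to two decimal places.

δ = -23.44°

sin δ = sin ε · sin λ_s = sin 23.44° × sin 270.0° = -0.397789.
δ = arcsin(-0.397789) = -23.44°.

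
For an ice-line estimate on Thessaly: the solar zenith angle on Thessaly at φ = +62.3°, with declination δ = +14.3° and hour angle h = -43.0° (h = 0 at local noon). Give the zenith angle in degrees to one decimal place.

θ_z = 56.8°

cos θ_z = sin φ sin δ + cos φ cos δ cos h = 0.218691 + 0.329430 = 0.548121.
θ_z = arccos(0.548121) = 56.8°.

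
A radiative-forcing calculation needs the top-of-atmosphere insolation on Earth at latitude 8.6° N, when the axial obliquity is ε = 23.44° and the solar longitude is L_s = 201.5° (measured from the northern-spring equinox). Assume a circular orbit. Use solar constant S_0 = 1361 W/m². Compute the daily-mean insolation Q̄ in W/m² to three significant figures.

Q̄ ≈ 409 W/m²

Solar declination: sin δ = sin ε · sin L_s = sin 23.44° × sin 201.5° = -0.14579, so δ = -8.383°.
cos h₀ = −tan(+8.6°) tan(-8.383°) = 0.0223, h₀ = 1.5485 rad.
Bracket: h₀ sin ϕ sin δ + cos ϕ cos δ sin h₀ = 1.5485×0.14954×-0.14579 + 0.98876×0.98932×0.99975 = -0.033760 + 0.977955 = 0.944195.
Q̄ = (S_0/π) × [bracket] = (1361/π) × 0.944195 = 409.0 W/m².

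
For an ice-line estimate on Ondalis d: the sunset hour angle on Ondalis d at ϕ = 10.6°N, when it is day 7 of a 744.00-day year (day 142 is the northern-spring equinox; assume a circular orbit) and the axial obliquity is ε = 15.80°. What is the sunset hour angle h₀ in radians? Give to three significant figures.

Solar longitude: L_s = 360° × (7 − 142)/744.00 = -65.323°, i.e. -65.323° + 360° = 294.677°.
sin δ = sin 15.80° × sin 294.677° = -0.24741, so δ = -14.325°.
cos h₀ = −tan ϕ · tan δ = −tan(+10.6°) × tan(-14.325°) = 0.0478, so h₀ = 1.5230 rad = 87.26°.

h₀ = 1.52 rad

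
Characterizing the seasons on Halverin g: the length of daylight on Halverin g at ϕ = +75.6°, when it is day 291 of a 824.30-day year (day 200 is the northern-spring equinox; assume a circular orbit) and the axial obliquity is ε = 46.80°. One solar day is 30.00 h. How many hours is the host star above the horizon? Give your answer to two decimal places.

Solar longitude: L_s = 360° × (291 − 200)/824.30 = 39.743°.
sin δ = sin 46.80° × sin 39.743° = 0.46606, so δ = +27.779°.
Sunrise equation: cos h₀ = −tan ϕ · tan δ = -2.0516 ≤ −1, so the host star never sets (polar day) and h₀ = π.
Daylight = 2h₀/(2π) × 30.00 h = (3.1416/π) × 30.00 = 30.00 h.

30.00 h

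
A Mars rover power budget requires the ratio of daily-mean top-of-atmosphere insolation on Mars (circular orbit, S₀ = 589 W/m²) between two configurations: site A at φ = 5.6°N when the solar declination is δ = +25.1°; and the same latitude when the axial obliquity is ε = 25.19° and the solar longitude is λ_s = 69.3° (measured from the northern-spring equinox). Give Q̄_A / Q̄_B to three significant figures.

Q̄_A / Q̄_B ≈ 0.992

— Configuration A (φ=+5.6°):
cos H₀ = −tan(+5.6°) tan(+25.100°) = -0.0459, H₀ = 1.6167 rad.
Bracket: H₀ sin φ sin δ + cos φ cos δ sin H₀ = 1.6167×0.09758×0.42420 + 0.99523×0.90557×0.99894 = 0.066921 + 0.900295 = 0.967216.
Q̄ = (S₀/π) × [bracket] = (589/π) × 0.967216 = 181.34 W/m².
— Configuration B (φ=+5.6°):
Solar declination: sin δ = sin ε · sin λ_s = sin 25.19° × sin 69.3° = 0.39814, so δ = +23.462°.
cos H₀ = −tan(+5.6°) tan(+23.462°) = -0.0426, H₀ = 1.6134 rad.
Bracket: H₀ sin φ sin δ + cos φ cos δ sin H₀ = 1.6134×0.09758×0.39814 + 0.99523×0.91732×0.99909 = 0.062681 + 0.912114 = 0.974795.
Q̄ = (S₀/π) × [bracket] = (589/π) × 0.974795 = 182.76 W/m².
Ratio Q̄_A / Q̄_B = 181.34 / 182.76 = 0.9922.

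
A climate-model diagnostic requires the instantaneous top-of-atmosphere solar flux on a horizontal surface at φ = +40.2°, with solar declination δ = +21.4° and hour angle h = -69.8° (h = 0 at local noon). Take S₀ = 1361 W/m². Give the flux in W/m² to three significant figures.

cos θ_z = sin φ sin δ + cos φ cos δ cos h = 0.235513 + 0.245554 = 0.481067.
Flux = S₀ · cos θ_z = 1361 × 0.481067 = 654.7 W/m².

655 W/m²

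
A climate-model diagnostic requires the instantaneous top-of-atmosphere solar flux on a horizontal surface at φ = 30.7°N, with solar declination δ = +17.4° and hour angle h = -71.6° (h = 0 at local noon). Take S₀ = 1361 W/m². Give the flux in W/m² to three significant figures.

560 W/m²

cos θ_z = sin φ sin δ + cos φ cos δ cos h = 0.152673 + 0.258992 = 0.411665.
Flux = S₀ · cos θ_z = 1361 × 0.411665 = 560.3 W/m².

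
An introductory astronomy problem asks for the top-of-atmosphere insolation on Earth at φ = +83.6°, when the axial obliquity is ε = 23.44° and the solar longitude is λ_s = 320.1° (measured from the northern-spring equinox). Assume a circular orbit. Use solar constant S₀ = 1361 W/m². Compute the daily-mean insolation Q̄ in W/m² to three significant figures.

Solar declination: sin δ = sin ε · sin λ_s = sin 23.44° × sin 320.1° = -0.25516, so δ = -14.783°.
cos H₀ = −tan(+83.6°) tan(-14.783°) = 2.3527 ≥ 1 ⇒ polar night, H₀ = 0 and Q̄ = 0.

Q̄ ≈ 0.00 W/m²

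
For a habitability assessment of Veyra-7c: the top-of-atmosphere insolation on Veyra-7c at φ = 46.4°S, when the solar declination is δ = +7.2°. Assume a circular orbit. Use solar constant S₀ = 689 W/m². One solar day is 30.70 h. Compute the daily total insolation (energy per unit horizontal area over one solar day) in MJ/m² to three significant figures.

cos H₀ = −tan(-46.4°) tan(+7.200°) = 0.1327, H₀ = 1.4377 rad.
Bracket: H₀ sin φ sin δ + cos φ cos δ sin H₀ = 1.4377×-0.72417×0.12533 + 0.68962×0.99211×0.99116 = -0.130486 + 0.678131 = 0.547645.
Q̄ = (S₀/π) × [bracket] = (689/π) × 0.547645 = 120.11 W/m².
Daily total = Q̄ × 30.70 h × 3600 s/h = 120.11 × 30.70 × 3600 / 10⁶ = 13.27 MJ/m².

13.3 MJ/m²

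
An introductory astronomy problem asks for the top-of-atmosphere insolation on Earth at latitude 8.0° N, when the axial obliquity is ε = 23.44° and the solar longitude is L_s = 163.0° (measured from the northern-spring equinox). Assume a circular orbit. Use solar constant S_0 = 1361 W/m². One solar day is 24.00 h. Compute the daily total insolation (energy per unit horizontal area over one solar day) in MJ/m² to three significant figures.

Solar declination: sin δ = sin ε · sin L_s = sin 23.44° × sin 163.0° = 0.11630, so δ = +6.679°.
cos h₀ = −tan(+8.0°) tan(+6.679°) = -0.0165, h₀ = 1.5873 rad.
Bracket: h₀ sin ϕ sin δ + cos ϕ cos δ sin h₀ = 1.5873×0.13917×0.11630 + 0.99027×0.99321×0.99986 = 0.025691 + 0.983408 = 1.009099.
Q̄ = (S_0/π) × [bracket] = (1361/π) × 1.009099 = 437.16 W/m².
Daily total = Q̄ × 24.00 h × 3600 s/h = 437.16 × 24.00 × 3600 / 10⁶ = 37.77 MJ/m².

37.8 MJ/m²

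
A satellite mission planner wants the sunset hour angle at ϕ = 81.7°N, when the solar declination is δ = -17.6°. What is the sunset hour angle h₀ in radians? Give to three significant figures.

h₀ = 0.00 rad

cos h₀ = −tan ϕ · tan δ = 2.1745 ≥ 1, so the Sun never rises (polar night) and h₀ = 0.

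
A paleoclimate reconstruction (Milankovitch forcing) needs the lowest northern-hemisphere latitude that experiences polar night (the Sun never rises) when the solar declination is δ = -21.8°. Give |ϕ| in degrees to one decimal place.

Polar night requires cos h₀ = −tan ϕ tan δ ≥ 1, i.e. tan ϕ tan δ ≤ −1.
The boundary is |tan ϕ| · |tan δ| = 1, so |ϕ| = 90° − |δ| = 90° − 21.8° = 68.2° in the northern hemisphere.

|ϕ| = 68.2°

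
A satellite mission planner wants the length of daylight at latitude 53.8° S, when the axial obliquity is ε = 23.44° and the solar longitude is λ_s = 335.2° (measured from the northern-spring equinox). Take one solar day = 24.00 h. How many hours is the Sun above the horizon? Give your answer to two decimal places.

Solar declination: sin δ = sin ε · sin λ_s = sin 23.44° × sin 335.2° = -0.16685, so δ = -9.605°.
cos H₀ = −tan φ · tan δ = −tan(-53.8°) × tan(-9.605°) = -0.2312, so H₀ = 1.8041 rad = 103.37°.
Daylight = 2H₀/(2π) × 24.00 h = (1.8041/π) × 24.00 = 13.78 h.

13.78 h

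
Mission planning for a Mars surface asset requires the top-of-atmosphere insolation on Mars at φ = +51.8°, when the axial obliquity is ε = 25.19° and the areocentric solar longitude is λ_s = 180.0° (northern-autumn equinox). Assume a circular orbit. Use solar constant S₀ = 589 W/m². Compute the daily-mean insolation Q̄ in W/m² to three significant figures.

sin δ = sin 25.19° × sin 180.0° = 0.00000, so δ = +0.000°.
cos H₀ = −tan(+51.8°) tan(+0.000°) = -0.0000, H₀ = 1.5708 rad.
Bracket: H₀ sin φ sin δ + cos φ cos δ sin H₀ = 1.5708×0.78586×0.00000 + 0.61841×1.00000×1.00000 = 0.000000 + 0.618410 = 0.618410.
Q̄ = (S₀/π) × [bracket] = (589/π) × 0.618410 = 115.9 W/m².

Q̄ ≈ 116 W/m²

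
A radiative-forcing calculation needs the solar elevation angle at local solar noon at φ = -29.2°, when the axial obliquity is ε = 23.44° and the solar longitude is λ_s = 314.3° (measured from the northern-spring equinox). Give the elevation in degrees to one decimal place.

Solar declination: sin δ = sin ε · sin λ_s = sin 23.44° × sin 314.3° = -0.28469, so δ = -16.541°.
At local noon the hour angle is zero, so the zenith angle equals |φ − δ| = |-29.2° − (-16.541°)| = 12.659°.
Elevation = 90° − 12.659° = 77.3°.

77.3°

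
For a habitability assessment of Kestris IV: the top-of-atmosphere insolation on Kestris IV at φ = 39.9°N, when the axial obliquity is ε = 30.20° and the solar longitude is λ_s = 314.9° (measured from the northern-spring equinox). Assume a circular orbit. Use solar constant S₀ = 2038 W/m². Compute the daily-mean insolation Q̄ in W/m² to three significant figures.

Q̄ ≈ 256 W/m²

Solar declination: sin δ = sin ε · sin λ_s = sin 30.20° × sin 314.9° = -0.35631, so δ = -20.874°.
cos H₀ = −tan(+39.9°) tan(-20.874°) = 0.3188, H₀ = 1.2463 rad.
Bracket: H₀ sin φ sin δ + cos φ cos δ sin H₀ = 1.2463×0.64145×-0.35631 + 0.76717×0.93437×0.94781 = -0.284848 + 0.679410 = 0.394562.
Q̄ = (S₀/π) × [bracket] = (2038/π) × 0.394562 = 256.0 W/m².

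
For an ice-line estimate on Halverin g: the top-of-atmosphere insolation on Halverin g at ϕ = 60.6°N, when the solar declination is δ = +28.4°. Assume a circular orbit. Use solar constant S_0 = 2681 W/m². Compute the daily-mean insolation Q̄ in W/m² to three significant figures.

Q̄ ≈ 1.11e+03 W/m²

cos h₀ = −tan(+60.6°) tan(+28.400°) = -0.9596, h₀ = 2.8563 rad.
Bracket: h₀ sin ϕ sin δ + cos ϕ cos δ sin h₀ = 2.8563×0.87121×0.47562 + 0.49090×0.87965×0.28142 = 1.183550 + 0.121523 = 1.305073.
Q̄ = (S_0/π) × [bracket] = (2681/π) × 1.305073 = 1114 W/m².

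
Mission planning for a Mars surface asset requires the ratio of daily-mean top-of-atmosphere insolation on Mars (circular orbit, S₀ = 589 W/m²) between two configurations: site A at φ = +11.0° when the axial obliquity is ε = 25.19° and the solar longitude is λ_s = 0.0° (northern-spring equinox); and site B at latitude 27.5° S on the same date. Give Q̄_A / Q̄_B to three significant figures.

— Configuration A (φ=+11.0°):
Solar declination: sin δ = sin ε · sin λ_s = sin 25.19° × sin 0.0° = 0.00000, so δ = +0.000°.
cos H₀ = −tan(+11.0°) tan(+0.000°) = -0.0000, H₀ = 1.5708 rad.
Bracket: H₀ sin φ sin δ + cos φ cos δ sin H₀ = 1.5708×0.19081×0.00000 + 0.98163×1.00000×1.00000 = 0.000000 + 0.981630 = 0.981630.
Q̄ = (S₀/π) × [bracket] = (589/π) × 0.981630 = 184.04 W/m².
— Configuration B (φ=-27.5°):
cos H₀ = −tan(-27.5°) tan(+0.000°) = 0.0000, H₀ = 1.5708 rad.
Bracket: H₀ sin φ sin δ + cos φ cos δ sin H₀ = 1.5708×-0.46175×0.00000 + 0.88701×1.00000×1.00000 = -0.000000 + 0.887010 = 0.887010.
Q̄ = (S₀/π) × [bracket] = (589/π) × 0.887010 = 166.30 W/m².
Ratio Q̄_A / Q̄_B = 184.04 / 166.30 = 1.107.

Q̄_A / Q̄_B ≈ 1.11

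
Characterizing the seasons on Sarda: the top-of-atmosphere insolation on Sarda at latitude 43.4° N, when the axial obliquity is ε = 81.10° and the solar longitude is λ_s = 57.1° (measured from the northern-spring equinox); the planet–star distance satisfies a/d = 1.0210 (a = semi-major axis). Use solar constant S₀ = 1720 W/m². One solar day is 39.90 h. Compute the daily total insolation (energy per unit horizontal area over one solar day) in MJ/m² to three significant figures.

Solar declination: sin δ = sin ε · sin λ_s = sin 81.10° × sin 57.1° = 0.82951, so δ = +56.049°.
cos H₀ = −tan(+43.4°) tan(+56.049°) = -1.4046 ≤ −1 ⇒ polar day, H₀ = π.
Bracket: H₀ sin φ sin δ + cos φ cos δ sin H₀ = 3.1416×0.68709×0.82951 + 0.72657×0.55849×0.00000 = 1.790549 + 0.000000 = 1.790549.
Inverse-square distance factor (a/d)² = 1.0210² = 1.042441.
Q̄ = (S₀/π) × 1.042441 × [bracket] = (1720/π) × 1.042441 × 1.790549 = 1021.9 W/m².
Daily total = Q̄ × 39.90 h × 3600 s/h = 1021.9 × 39.90 × 3600 / 10⁶ = 146.8 MJ/m².

147 MJ/m²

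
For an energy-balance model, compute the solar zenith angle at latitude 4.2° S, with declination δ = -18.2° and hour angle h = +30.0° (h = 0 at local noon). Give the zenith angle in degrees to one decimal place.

θ_z = 32.5°

cos θ_z = sin φ sin δ + cos φ cos δ cos h = 0.022875 + 0.820491 = 0.843366.
θ_z = arccos(0.843366) = 32.5°.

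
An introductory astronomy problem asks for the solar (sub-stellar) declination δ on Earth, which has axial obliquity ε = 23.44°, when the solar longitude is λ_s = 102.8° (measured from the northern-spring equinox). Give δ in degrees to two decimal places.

sin δ = sin ε · sin λ_s = sin 23.44° × sin 102.8° = 0.387903.
δ = arcsin(0.387903) = +22.82°.

δ = +22.82°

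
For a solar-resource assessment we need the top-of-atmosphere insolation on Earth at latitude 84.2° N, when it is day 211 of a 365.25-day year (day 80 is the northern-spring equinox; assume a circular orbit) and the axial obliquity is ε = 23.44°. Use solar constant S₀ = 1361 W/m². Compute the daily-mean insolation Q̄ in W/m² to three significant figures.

Q̄ ≈ 418 W/m²

Solar longitude: λ_s = 360° × (211 − 80)/365.25 = 129.117°.
sin δ = sin 23.44° × sin 129.117° = 0.30863, so δ = +17.977°.
cos H₀ = −tan(+84.2°) tan(+17.977°) = -3.1943 ≤ −1 ⇒ polar day, H₀ = π.
Bracket: H₀ sin φ sin δ + cos φ cos δ sin H₀ = 3.1416×0.99488×0.30863 + 0.10106×0.95118×0.00000 = 0.964628 + 0.000000 = 0.964628.
Q̄ = (S₀/π) × [bracket] = (1361/π) × 0.964628 = 417.9 W/m².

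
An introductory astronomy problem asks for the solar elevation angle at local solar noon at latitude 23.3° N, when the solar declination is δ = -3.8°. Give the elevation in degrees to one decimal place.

At local noon the hour angle is zero, so the zenith angle equals |φ − δ| = |+23.3° − (-3.800°)| = 27.100°.
Elevation = 90° − 27.100° = 62.9°.

62.9°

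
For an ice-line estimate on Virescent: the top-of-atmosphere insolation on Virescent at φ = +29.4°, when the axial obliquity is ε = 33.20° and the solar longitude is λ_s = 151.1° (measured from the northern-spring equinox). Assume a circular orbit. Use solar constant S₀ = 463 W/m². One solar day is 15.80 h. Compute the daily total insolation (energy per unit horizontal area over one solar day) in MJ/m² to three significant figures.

Solar declination: sin δ = sin ε · sin λ_s = sin 33.20° × sin 151.1° = 0.26463, so δ = +15.345°.
cos H₀ = −tan(+29.4°) tan(+15.345°) = -0.1546, H₀ = 1.7260 rad.
Bracket: H₀ sin φ sin δ + cos φ cos δ sin H₀ = 1.7260×0.49090×0.26463 + 0.87121×0.96435×0.98797 = 0.224219 + 0.830044 = 1.054263.
Q̄ = (S₀/π) × [bracket] = (463/π) × 1.054263 = 155.37 W/m².
Daily total = Q̄ × 15.80 h × 3600 s/h = 155.37 × 15.80 × 3600 / 10⁶ = 8.837 MJ/m².

8.84 MJ/m²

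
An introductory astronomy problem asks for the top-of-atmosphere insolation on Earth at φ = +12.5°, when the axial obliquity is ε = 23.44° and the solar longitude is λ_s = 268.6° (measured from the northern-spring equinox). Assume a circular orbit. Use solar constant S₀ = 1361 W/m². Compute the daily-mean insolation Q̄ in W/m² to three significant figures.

Solar declination: sin δ = sin ε · sin λ_s = sin 23.44° × sin 268.6° = -0.39767, so δ = -23.433°.
cos H₀ = −tan(+12.5°) tan(-23.433°) = 0.0961, H₀ = 1.4746 rad.
Bracket: H₀ sin φ sin δ + cos φ cos δ sin H₀ = 1.4746×0.21644×-0.39767 + 0.97630×0.91753×0.99537 = -0.126921 + 0.891637 = 0.764716.
Q̄ = (S₀/π) × [bracket] = (1361/π) × 0.764716 = 331.3 W/m².

Q̄ ≈ 331 W/m²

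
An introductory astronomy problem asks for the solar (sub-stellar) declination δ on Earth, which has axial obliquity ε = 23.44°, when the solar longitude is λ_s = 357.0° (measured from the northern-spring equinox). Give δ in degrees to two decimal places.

δ = -1.19°

sin δ = sin ε · sin λ_s = sin 23.44° × sin 357.0° = -0.020819.
δ = arcsin(-0.020819) = -1.19°.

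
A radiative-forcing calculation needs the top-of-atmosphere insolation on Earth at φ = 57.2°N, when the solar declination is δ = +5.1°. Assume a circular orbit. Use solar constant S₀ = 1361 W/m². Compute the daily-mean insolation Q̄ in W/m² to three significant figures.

cos H₀ = −tan(+57.2°) tan(+5.100°) = -0.1385, H₀ = 1.7097 rad.
Bracket: H₀ sin φ sin δ + cos φ cos δ sin H₀ = 1.7097×0.84057×0.08889 + 0.54171×0.99604×0.99036 = 0.127746 + 0.534363 = 0.662109.
Q̄ = (S₀/π) × [bracket] = (1361/π) × 0.662109 = 286.8 W/m².

Q̄ ≈ 287 W/m²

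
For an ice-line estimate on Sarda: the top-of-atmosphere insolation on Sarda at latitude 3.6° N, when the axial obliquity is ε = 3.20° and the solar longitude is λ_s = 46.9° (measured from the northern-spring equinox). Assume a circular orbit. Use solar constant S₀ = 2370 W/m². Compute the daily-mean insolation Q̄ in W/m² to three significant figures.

Solar declination: sin δ = sin ε · sin λ_s = sin 3.20° × sin 46.9° = 0.04076, so δ = +2.336°.
cos H₀ = −tan(+3.6°) tan(+2.336°) = -0.0026, H₀ = 1.5734 rad.
Bracket: H₀ sin φ sin δ + cos φ cos δ sin H₀ = 1.5734×0.06279×0.04076 + 0.99803×0.99917×1.00000 = 0.004027 + 0.997202 = 1.001229.
Q̄ = (S₀/π) × [bracket] = (2370/π) × 1.001229 = 755.3 W/m².

Q̄ ≈ 755 W/m²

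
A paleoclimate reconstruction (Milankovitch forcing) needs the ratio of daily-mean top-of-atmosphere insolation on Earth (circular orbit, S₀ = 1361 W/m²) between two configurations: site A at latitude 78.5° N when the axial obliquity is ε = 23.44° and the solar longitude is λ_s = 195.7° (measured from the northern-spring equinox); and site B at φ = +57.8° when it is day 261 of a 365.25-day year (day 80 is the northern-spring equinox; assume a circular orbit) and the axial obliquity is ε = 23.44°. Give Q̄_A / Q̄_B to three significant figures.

Q̄_A / Q̄_B ≈ 0.112

— Configuration A (φ=+78.5°):
Solar declination: sin δ = sin ε · sin λ_s = sin 23.44° × sin 195.7° = -0.10764, so δ = -6.179°.
cos H₀ = −tan(+78.5°) tan(-6.179°) = 0.5322, H₀ = 1.0096 rad.
Bracket: H₀ sin φ sin δ + cos φ cos δ sin H₀ = 1.0096×0.97992×-0.10764 + 0.19937×0.99419×0.84664 = -0.106491 + 0.167814 = 0.061323.
Q̄ = (S₀/π) × [bracket] = (1361/π) × 0.061323 = 26.566 W/m².
— Configuration B (φ=+57.8°):
Solar longitude: λ_s = 360° × (261 − 80)/365.25 = 178.398°.
sin δ = sin 23.44° × sin 178.398° = 0.01112, so δ = +0.637°.
cos H₀ = −tan(+57.8°) tan(+0.637°) = -0.0177, H₀ = 1.5885 rad.
Bracket: H₀ sin φ sin δ + cos φ cos δ sin H₀ = 1.5885×0.84619×0.01112 + 0.53288×0.99994×0.99984 = 0.014947 + 0.532763 = 0.547710.
Q̄ = (S₀/π) × [bracket] = (1361/π) × 0.547710 = 237.28 W/m².
Ratio Q̄_A / Q̄_B = 26.566 / 237.28 = 0.1120.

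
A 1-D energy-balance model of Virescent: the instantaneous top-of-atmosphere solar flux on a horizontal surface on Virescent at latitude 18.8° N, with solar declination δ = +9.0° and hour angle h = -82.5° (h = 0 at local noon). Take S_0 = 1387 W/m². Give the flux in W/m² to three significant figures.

cos θ_z = sin ϕ sin δ + cos ϕ cos δ cos h = 0.050413 + 0.122041 = 0.172454.
Flux = S_0 · cos θ_z = 1387 × 0.172454 = 239.2 W/m².

239 W/m²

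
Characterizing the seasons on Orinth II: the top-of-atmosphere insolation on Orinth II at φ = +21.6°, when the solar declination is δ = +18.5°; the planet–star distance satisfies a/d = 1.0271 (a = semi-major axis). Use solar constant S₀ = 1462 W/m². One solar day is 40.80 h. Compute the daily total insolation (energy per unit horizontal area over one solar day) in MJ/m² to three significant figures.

cos H₀ = −tan(+21.6°) tan(+18.500°) = -0.1325, H₀ = 1.7037 rad.
Bracket: H₀ sin φ sin δ + cos φ cos δ sin H₀ = 1.7037×0.36812×0.31730 + 0.92978×0.94832×0.99119 = 0.199000 + 0.873961 = 1.072961.
Inverse-square distance factor (a/d)² = 1.0271² = 1.054934.
Q̄ = (S₀/π) × 1.054934 × [bracket] = (1462/π) × 1.054934 × 1.072961 = 526.75 W/m².
Daily total = Q̄ × 40.80 h × 3600 s/h = 526.75 × 40.80 × 3600 / 10⁶ = 77.37 MJ/m².

77.4 MJ/m²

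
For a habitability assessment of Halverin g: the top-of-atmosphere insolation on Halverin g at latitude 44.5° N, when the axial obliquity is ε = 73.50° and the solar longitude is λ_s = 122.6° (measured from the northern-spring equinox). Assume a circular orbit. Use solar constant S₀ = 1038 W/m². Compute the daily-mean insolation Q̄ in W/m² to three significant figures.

Solar declination: sin δ = sin ε · sin λ_s = sin 73.50° × sin 122.6° = 0.80776, so δ = +53.878°.
cos H₀ = −tan(+44.5°) tan(+53.878°) = -1.3465 ≤ −1 ⇒ polar day, H₀ = π.
Bracket: H₀ sin φ sin δ + cos φ cos δ sin H₀ = 3.1416×0.70091×0.80776 + 0.71325×0.58951×0.00000 = 1.778670 + 0.000000 = 1.778670.
Q̄ = (S₀/π) × [bracket] = (1038/π) × 1.778670 = 587.7 W/m².

Q̄ ≈ 588 W/m²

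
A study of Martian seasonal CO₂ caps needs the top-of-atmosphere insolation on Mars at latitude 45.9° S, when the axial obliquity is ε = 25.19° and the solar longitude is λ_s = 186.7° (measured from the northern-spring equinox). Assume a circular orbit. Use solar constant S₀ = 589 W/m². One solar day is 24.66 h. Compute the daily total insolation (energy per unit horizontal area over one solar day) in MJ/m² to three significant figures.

12.5 MJ/m²

Solar declination: sin δ = sin ε · sin λ_s = sin 25.19° × sin 186.7° = -0.04966, so δ = -2.846°.
cos H₀ = −tan(-45.9°) tan(-2.846°) = -0.0513, H₀ = 1.6221 rad.
Bracket: H₀ sin φ sin δ + cos φ cos δ sin H₀ = 1.6221×-0.71813×-0.04966 + 0.69591×0.99877×0.99868 = 0.057848 + 0.694137 = 0.751985.
Q̄ = (S₀/π) × [bracket] = (589/π) × 0.751985 = 140.99 W/m².
Daily total = Q̄ × 24.66 h × 3600 s/h = 140.99 × 24.66 × 3600 / 10⁶ = 12.52 MJ/m².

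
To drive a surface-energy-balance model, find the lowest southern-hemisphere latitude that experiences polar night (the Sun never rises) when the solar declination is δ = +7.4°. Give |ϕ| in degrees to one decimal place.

|ϕ| = 82.6°

Polar night requires cos h₀ = −tan ϕ tan δ ≥ 1, i.e. tan ϕ tan δ ≤ −1.
The boundary is |tan ϕ| · |tan δ| = 1, so |ϕ| = 90° − |δ| = 90° − 7.4° = 82.6° in the southern hemisphere.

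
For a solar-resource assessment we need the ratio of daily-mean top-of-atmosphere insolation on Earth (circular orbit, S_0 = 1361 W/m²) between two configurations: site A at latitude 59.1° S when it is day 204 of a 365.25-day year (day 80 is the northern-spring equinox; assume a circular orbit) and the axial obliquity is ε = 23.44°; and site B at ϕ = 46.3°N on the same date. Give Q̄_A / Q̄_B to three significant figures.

— Configuration A (ϕ=-59.1°):
Solar longitude: L_s = 360° × (204 − 80)/365.25 = 122.218°.
sin δ = sin 23.44° × sin 122.218° = 0.33654, so δ = +19.666°.
cos h₀ = −tan(-59.1°) tan(+19.666°) = 0.5972, h₀ = 0.9309 rad.
Bracket: h₀ sin ϕ sin δ + cos ϕ cos δ sin h₀ = 0.9309×-0.85806×0.33654 + 0.51354×0.94167×0.80213 = -0.268817 + 0.387898 = 0.119081.
Q̄ = (S_0/π) × [bracket] = (1361/π) × 0.119081 = 51.588 W/m².
— Configuration B (ϕ=+46.3°):
cos h₀ = −tan(+46.3°) tan(+19.666°) = -0.3740, h₀ = 1.9541 rad.
Bracket: h₀ sin ϕ sin δ + cos ϕ cos δ sin h₀ = 1.9541×0.72297×0.33654 + 0.69088×0.94167×0.92743 = 0.475449 + 0.603368 = 1.078817.
Q̄ = (S_0/π) × [bracket] = (1361/π) × 1.078817 = 467.36 W/m².
Ratio Q̄_A / Q̄_B = 51.588 / 467.36 = 0.1104.

Q̄_A / Q̄_B ≈ 0.110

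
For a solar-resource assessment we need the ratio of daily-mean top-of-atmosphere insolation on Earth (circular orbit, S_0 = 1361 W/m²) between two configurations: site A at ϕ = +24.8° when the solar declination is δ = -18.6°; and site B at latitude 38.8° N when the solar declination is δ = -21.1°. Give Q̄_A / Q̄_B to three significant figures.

— Configuration A (ϕ=+24.8°):
cos h₀ = −tan(+24.8°) tan(-18.600°) = 0.1555, h₀ = 1.4147 rad.
Bracket: h₀ sin ϕ sin δ + cos ϕ cos δ sin h₀ = 1.4147×0.41945×-0.31896 + 0.90778×0.94777×0.98784 = -0.189270 + 0.849905 = 0.660635.
Q̄ = (S_0/π) × [bracket] = (1361/π) × 0.660635 = 286.20 W/m².
— Configuration B (ϕ=+38.8°):
cos h₀ = −tan(+38.8°) tan(-21.100°) = 0.3102, h₀ = 1.2553 rad.
Bracket: h₀ sin ϕ sin δ + cos ϕ cos δ sin h₀ = 1.2553×0.62660×-0.36000 + 0.77934×0.93295×0.95066 = -0.283166 + 0.691211 = 0.408045.
Q̄ = (S_0/π) × [bracket] = (1361/π) × 0.408045 = 176.77 W/m².
Ratio Q̄_A / Q̄_B = 286.20 / 176.77 = 1.619.

Q̄_A / Q̄_B ≈ 1.62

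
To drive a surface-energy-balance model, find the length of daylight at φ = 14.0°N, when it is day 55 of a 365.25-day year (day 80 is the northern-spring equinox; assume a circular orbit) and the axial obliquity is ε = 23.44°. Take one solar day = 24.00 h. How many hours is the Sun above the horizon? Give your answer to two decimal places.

11.68 h

Solar longitude: λ_s = 360° × (55 − 80)/365.25 = -24.641°, i.e. -24.641° + 360° = 335.359°.
sin δ = sin 23.44° × sin 335.359° = -0.16585, so δ = -9.547°.
cos H₀ = −tan φ · tan δ = −tan(+14.0°) × tan(-9.547°) = 0.0419, so H₀ = 1.5289 rad = 87.60°.
Daylight = 2H₀/(2π) × 24.00 h = (1.5289/π) × 24.00 = 11.68 h.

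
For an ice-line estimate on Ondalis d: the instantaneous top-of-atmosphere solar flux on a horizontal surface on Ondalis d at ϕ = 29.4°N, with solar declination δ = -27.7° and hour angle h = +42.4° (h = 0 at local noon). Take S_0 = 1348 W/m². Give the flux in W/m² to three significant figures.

460 W/m²

cos θ_z = sin ϕ sin δ + cos ϕ cos δ cos h = -0.228193 + 0.569620 = 0.341427.
Flux = S_0 · cos θ_z = 1348 × 0.341427 = 460.2 W/m².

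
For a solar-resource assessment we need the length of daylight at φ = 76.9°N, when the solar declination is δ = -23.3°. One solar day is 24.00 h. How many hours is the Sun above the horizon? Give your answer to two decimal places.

cos H₀ = −tan φ · tan δ = 1.8507 ≥ 1, so the Sun never rises (polar night) and H₀ = 0.
Daylight = 2H₀/(2π) × 24.00 h = (0.0000/π) × 24.00 = 0.00 h.

0.00 h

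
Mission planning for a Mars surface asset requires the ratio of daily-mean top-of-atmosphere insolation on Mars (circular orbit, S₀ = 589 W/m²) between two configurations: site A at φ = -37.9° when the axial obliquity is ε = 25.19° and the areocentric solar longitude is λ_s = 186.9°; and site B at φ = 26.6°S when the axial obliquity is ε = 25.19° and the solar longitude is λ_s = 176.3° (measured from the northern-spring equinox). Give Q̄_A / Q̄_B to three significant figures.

— Configuration A (φ=-37.9°):
sin δ = sin 25.19° × sin 186.9° = -0.05113, so δ = -2.931°.
cos H₀ = −tan(-37.9°) tan(-2.931°) = -0.0399, H₀ = 1.6107 rad.
Bracket: H₀ sin φ sin δ + cos φ cos δ sin H₀ = 1.6107×-0.61429×-0.05113 + 0.78908×0.99869×0.99921 = 0.050590 + 0.787424 = 0.838014.
Q̄ = (S₀/π) × [bracket] = (589/π) × 0.838014 = 157.11 W/m².
— Configuration B (φ=-26.6°):
Solar declination: sin δ = sin ε · sin λ_s = sin 25.19° × sin 176.3° = 0.02747, so δ = +1.574°.
cos H₀ = −tan(-26.6°) tan(+1.574°) = 0.0138, H₀ = 1.5570 rad.
Bracket: H₀ sin φ sin δ + cos φ cos δ sin H₀ = 1.5570×-0.44776×0.02747 + 0.89415×0.99962×0.99991 = -0.019151 + 0.893730 = 0.874579.
Q̄ = (S₀/π) × [bracket] = (589/π) × 0.874579 = 163.97 W/m².
Ratio Q̄_A / Q̄_B = 157.11 / 163.97 = 0.9582.

Q̄_A / Q̄_B ≈ 0.958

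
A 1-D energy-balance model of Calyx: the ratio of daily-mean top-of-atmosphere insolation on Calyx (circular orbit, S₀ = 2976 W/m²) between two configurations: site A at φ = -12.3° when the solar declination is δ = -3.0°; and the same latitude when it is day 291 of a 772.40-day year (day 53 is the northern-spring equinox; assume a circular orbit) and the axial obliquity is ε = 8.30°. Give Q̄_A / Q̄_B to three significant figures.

Q̄_A / Q̄_B ≈ 1.08

— Configuration A (φ=-12.3°):
cos H₀ = −tan(-12.3°) tan(-3.000°) = -0.0114, H₀ = 1.5822 rad.
Bracket: H₀ sin φ sin δ + cos φ cos δ sin H₀ = 1.5822×-0.21303×-0.05234 + 0.97705×0.99863×0.99993 = 0.017642 + 0.975643 = 0.993285.
Q̄ = (S₀/π) × [bracket] = (2976/π) × 0.993285 = 940.93 W/m².
— Configuration B (φ=-12.3°):
Solar longitude: λ_s = 360° × (291 − 53)/772.40 = 110.927°.
sin δ = sin 8.30° × sin 110.927° = 0.13483, so δ = +7.749°.
cos H₀ = −tan(-12.3°) tan(+7.749°) = 0.0297, H₀ = 1.5411 rad.
Bracket: H₀ sin φ sin δ + cos φ cos δ sin H₀ = 1.5411×-0.21303×0.13483 + 0.97705×0.99087×0.99956 = -0.044265 + 0.967704 = 0.923439.
Q̄ = (S₀/π) × [bracket] = (2976/π) × 0.923439 = 874.76 W/m².
Ratio Q̄_A / Q̄_B = 940.93 / 874.76 = 1.076.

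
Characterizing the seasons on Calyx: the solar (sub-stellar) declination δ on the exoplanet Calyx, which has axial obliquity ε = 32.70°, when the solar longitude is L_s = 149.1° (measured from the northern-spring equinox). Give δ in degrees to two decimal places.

sin δ = sin ε · sin L_s = sin 32.70° × sin 149.1° = 0.277436.
δ = arcsin(0.277436) = +16.11°.

δ = +16.11°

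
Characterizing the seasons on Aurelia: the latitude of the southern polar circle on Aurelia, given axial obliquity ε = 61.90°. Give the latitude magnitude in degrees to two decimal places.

28.10°

The polar circle is the lowest latitude that experiences at least one full rotation of continuous darkness at the northern-summer solstice; it lies at |φ| = 90° − ε = 90° − 61.90° = 28.10°.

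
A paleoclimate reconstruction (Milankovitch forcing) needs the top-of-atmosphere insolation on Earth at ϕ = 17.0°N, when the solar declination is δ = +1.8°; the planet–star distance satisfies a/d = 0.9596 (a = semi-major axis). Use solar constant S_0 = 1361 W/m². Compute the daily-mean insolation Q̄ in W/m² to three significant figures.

cos h₀ = −tan(+17.0°) tan(+1.800°) = -0.0096, h₀ = 1.5804 rad.
Bracket: h₀ sin ϕ sin δ + cos ϕ cos δ sin h₀ = 1.5804×0.29237×0.03141 + 0.95630×0.99951×0.99995 = 0.014513 + 0.955784 = 0.970297.
Inverse-square distance factor (a/d)² = 0.9596² = 0.920832.
Q̄ = (S_0/π) × 0.920832 × [bracket] = (1361/π) × 0.920832 × 0.970297 = 387.1 W/m².

Q̄ ≈ 387 W/m²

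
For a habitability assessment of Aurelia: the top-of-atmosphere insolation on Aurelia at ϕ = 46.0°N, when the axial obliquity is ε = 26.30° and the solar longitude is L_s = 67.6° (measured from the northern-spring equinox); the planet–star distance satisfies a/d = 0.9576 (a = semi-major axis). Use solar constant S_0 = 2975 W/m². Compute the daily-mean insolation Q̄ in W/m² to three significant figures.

Solar declination: sin δ = sin ε · sin L_s = sin 26.30° × sin 67.6° = 0.40964, so δ = +24.182°.
cos h₀ = −tan(+46.0°) tan(+24.182°) = -0.4650, h₀ = 2.0544 rad.
Bracket: h₀ sin ϕ sin δ + cos ϕ cos δ sin h₀ = 2.0544×0.71934×0.40964 + 0.69466×0.91225×0.88531 = 0.605371 + 0.561024 = 1.166395.
Inverse-square distance factor (a/d)² = 0.9576² = 0.916998.
Q̄ = (S_0/π) × 0.916998 × [bracket] = (2975/π) × 0.916998 × 1.166395 = 1013 W/m².

Q̄ ≈ 1.01e+03 W/m²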